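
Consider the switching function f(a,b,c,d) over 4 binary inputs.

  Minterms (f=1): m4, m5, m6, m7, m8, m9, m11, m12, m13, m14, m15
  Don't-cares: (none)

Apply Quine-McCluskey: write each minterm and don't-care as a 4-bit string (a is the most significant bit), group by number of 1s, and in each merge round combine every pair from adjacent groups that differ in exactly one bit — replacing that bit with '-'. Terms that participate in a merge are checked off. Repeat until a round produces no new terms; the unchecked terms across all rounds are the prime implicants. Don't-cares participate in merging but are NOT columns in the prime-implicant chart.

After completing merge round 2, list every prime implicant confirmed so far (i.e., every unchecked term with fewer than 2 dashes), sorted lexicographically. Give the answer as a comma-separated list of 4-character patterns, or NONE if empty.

NONE

Round 0: 0100✓ 0101✓ 0110✓ 0111✓ 1000✓ 1001✓ 1011✓ 1100✓ 1101✓ 1110✓ 1111✓
Round 1: -100✓ -101✓ -110✓ -111✓ 01-0✓ 01-1✓ 010-✓ 011-✓ 1-00✓ 1-01✓ 1-11✓ 10-1✓ 100-✓ 11-0✓ 11-1✓ 110-✓ 111-✓
Round 2: -1-0✓ -1-1✓ -10-✓ -11-✓ 01--✓ 1--1 1-0- 11--✓
Round 3: -1--
PIs = {-1--, 1--1, 1-0-}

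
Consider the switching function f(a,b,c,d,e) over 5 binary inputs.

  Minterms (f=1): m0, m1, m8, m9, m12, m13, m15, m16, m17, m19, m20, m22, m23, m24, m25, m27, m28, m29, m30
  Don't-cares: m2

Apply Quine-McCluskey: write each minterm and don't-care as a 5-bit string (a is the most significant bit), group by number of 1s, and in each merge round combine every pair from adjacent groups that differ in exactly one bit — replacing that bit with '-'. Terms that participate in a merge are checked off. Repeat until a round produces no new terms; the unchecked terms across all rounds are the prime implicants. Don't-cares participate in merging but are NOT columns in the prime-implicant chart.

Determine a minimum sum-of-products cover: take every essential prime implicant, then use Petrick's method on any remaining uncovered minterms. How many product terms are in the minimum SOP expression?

[col 0] 00000*, 00001*, 00010*, 01000*, 01001*, 01100*, 01101*, 01111*, 10000*, 10001*, 10011*, 10100*, 10110*, 10111*, 11000*, 11001*, 11011*, 11100*, 11101*, 11110*
[col 1] -0000*, -0001*, -1000*, -1001*, -1100*, -1101*, 0-000*, 0-001*, 000-0, 0000-*, 01-00*, 01-01*, 0100-*, 011-1, 0110-*, 1-000*, 1-001*, 1-011*, 1-100*, 1-110*, 10-00*, 10-11, 100-1*, 1000-*, 101-0*, 1011-, 11-00*, 11-01*, 110-1*, 1100-*, 111-0*, 1110-*
[col 2] --000*, --001*, -000-*, -1-00*, -1-01*, -100-*, -110-*, 0-00-*, 01-0-*, 1--00, 1-0-1, 1-00-*, 1-1-0, 11-0-*
[col 3] --00-, -1-0-
Prime implicants: --00-, -1-0-, 000-0, 011-1, 1--00, 1-0-1, 1-1-0, 10-11, 1011-
PI chart (minterm → PIs covering it):
  0 | --00-,000-0
  1 | --00-  (sole → essential)
  8 | --00-,-1-0-
  9 | --00-,-1-0-
  12 | -1-0-  (sole → essential)
  13 | -1-0-,011-1
  15 | 011-1  (sole → essential)
  16 | --00-,1--00
  17 | --00-,1-0-1
  19 | 1-0-1,10-11
  20 | 1--00,1-1-0
  22 | 1-1-0,1011-
  23 | 10-11,1011-
  24 | --00-,-1-0-,1--00
  25 | --00-,-1-0-,1-0-1
  27 | 1-0-1  (sole → essential)
  28 | -1-0-,1--00,1-1-0
  29 | -1-0-  (sole → essential)
  30 | 1-1-0  (sole → essential)
Essential prime implicants: --00-, -1-0-, 011-1, 1-0-1, 1-1-0
Petrick residual → 10-11
Minimum SOP uses 6 PIs: c'd' + bd' + a'bce + ac'e + ace' + ab'de

6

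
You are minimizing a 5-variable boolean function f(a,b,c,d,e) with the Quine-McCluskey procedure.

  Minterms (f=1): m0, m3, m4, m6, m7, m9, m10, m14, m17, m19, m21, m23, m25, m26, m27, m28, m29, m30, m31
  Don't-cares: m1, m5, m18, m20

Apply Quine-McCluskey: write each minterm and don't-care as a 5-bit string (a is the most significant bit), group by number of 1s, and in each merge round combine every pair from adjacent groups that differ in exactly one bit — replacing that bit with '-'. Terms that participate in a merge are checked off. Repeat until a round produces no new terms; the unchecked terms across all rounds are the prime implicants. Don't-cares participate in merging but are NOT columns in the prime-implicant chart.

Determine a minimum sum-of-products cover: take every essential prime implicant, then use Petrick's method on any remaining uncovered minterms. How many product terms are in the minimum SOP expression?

[col 0] 00000*, 00001*, 00011*, 00100*, 00101*, 00110*, 00111*, 01001*, 01010*, 01110*, 10001*, 10010*, 10011*, 10100*, 10101*, 10111*, 11001*, 11010*, 11011*, 11100*, 11101*, 11110*, 11111*
[col 1] -0001*, -0011*, -0100*, -0101*, -0111*, -1001*, -1010*, -1110*, 0-001*, 0-110, 00-00*, 00-01*, 00-11*, 000-1*, 0000-*, 001-0*, 001-1*, 0010-*, 0011-*, 01-10*, 1-001*, 1-010*, 1-011*, 1-100*, 1-101*, 1-111*, 10-01*, 10-11*, 100-1*, 1001-*, 101-1*, 1010-*, 11-01*, 11-10*, 11-11*, 110-1*, 1101-*, 111-0*, 111-1*, 1110-*, 1111-*
[col 2] --001, -0-01*, -0-11*, -00-1*, -01-1*, -010-, -1-10, 00--1*, 00-0-, 001--, 1--01*, 1--11*, 1-0-1*, 1-01-, 1-1-1*, 1-10-, 10--1*, 11--1*, 11-1-, 111--
[col 3] -0--1, 1---1
Prime implicants: --001, -0--1, -010-, -1-10, 0-110, 00-0-, 001--, 1---1, 1-01-, 1-10-, 11-1-, 111--
PI chart (minterm → PIs covering it):
  0 | 00-0-  (sole → essential)
  3 | -0--1  (sole → essential)
  4 | -010-,00-0-,001--
  6 | 0-110,001--
  7 | -0--1,001--
  9 | --001  (sole → essential)
  10 | -1-10  (sole → essential)
  14 | -1-10,0-110
  17 | --001,-0--1,1---1
  19 | -0--1,1---1,1-01-
  21 | -0--1,-010-,1---1,1-10-
  23 | -0--1,1---1
  25 | --001,1---1
  26 | -1-10,1-01-,11-1-
  27 | 1---1,1-01-,11-1-
  28 | 1-10-,111--
  29 | 1---1,1-10-,111--
  30 | -1-10,11-1-,111--
  31 | 1---1,11-1-,111--
Essential prime implicants: --001, -0--1, -1-10, 00-0-
Petrick residual → 0-110, 1---1, 1-10-
Minimum SOP uses 7 PIs: c'd'e + b'e + bde' + a'cde' + a'b'd' + ae + acd'

7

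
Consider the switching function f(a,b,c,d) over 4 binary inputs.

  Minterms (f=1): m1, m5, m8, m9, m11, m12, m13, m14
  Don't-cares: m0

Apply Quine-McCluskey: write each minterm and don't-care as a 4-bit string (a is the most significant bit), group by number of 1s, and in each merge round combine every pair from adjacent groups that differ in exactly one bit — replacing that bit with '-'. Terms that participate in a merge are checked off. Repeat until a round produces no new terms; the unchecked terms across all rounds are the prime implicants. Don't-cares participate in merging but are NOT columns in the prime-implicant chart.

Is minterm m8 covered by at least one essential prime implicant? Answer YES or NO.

NO

size-2^0 implicants → 0000(✓)  0001(✓)  0101(✓)  1000(✓)  1001(✓)  1011(✓)  1100(✓)  1101(✓)  1110(✓)
size-2^1 implicants → -000(✓)  -001(✓)  -101(✓)  0-01(✓)  000-(✓)  1-00(✓)  1-01(✓)  10-1  100-(✓)  11-0  110-(✓)
size-2^2 implicants → --01  -00-  1-0-
Unchecked terms (primes): --01, -00-, 1-0-, 10-1, 11-0
Minterm coverage:
  m1 ⊆ --01,-00-
  m5 ⊆ --01 [E]
  m8 ⊆ -00-,1-0-
  m9 ⊆ --01,-00-,1-0-,10-1
  m11 ⊆ 10-1 [E]
  m12 ⊆ 1-0-,11-0
  m13 ⊆ --01,1-0-
  m14 ⊆ 11-0 [E]
E = {--01, 10-1, 11-0}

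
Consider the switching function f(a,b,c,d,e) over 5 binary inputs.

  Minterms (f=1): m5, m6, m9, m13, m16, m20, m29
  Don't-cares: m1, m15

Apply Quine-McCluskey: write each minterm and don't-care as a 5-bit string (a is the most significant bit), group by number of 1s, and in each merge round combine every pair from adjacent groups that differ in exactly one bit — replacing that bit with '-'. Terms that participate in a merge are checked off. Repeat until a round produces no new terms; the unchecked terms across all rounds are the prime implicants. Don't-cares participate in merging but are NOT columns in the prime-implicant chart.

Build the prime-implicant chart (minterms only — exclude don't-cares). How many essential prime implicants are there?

4

Round 0: 00001✓ 00101✓ 00110 01001✓ 01101✓ 01111✓ 10000✓ 10100✓ 11101✓
Round 1: -1101 0-001✓ 0-101✓ 00-01✓ 01-01✓ 011-1 10-00
Round 2: 0--01
PIs = {-1101, 0--01, 00110, 011-1, 10-00}
Coverage chart:
  m5: 0--01 ←essential
  m6: 00110 ←essential
  m9: 0--01 ←essential
  m13: -1101,0--01,011-1
  m16: 10-00 ←essential
  m20: 10-00 ←essential
  m29: -1101 ←essential
Essential: -1101, 0--01, 00110, 10-00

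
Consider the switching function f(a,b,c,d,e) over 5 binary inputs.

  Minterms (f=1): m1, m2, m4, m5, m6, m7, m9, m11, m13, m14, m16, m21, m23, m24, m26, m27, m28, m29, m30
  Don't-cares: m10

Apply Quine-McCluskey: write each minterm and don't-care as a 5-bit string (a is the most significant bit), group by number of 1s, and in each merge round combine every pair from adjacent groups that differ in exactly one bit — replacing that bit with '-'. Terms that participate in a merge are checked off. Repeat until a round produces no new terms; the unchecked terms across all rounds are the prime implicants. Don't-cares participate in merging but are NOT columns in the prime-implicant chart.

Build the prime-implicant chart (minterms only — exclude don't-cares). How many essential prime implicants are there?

Round 0: 00001✓ 00010✓ 00100✓ 00101✓ 00110✓ 00111✓ 01001✓ 01010✓ 01011✓ 01101✓ 01110✓ 10000✓ 10101✓ 10111✓ 11000✓ 11010✓ 11011✓ 11100✓ 11101✓ 11110✓
Round 1: -0101✓ -0111✓ -1010✓ -1011✓ -1101✓ -1110✓ 0-001✓ 0-010✓ 0-101✓ 0-110✓ 00-01✓ 00-10✓ 001-0✓ 001-1✓ 0010-✓ 0011-✓ 01-01✓ 01-10✓ 010-1 0101-✓ 1-000 1-101✓ 101-1✓ 11-00✓ 11-10✓ 110-0✓ 1101-✓ 111-0✓ 1110-
Round 2: --101 -01-1 -1-10 -101- 0--01 0--10 001-- 11--0
PIs = {--101, -01-1, -1-10, -101-, 0--01, 0--10, 001--, 010-1, 1-000, 11--0, 1110-}
Coverage chart:
  m1: 0--01 ←essential
  m2: 0--10 ←essential
  m4: 001-- ←essential
  m5: --101,-01-1,0--01,001--
  m6: 0--10,001--
  m7: -01-1,001--
  m9: 0--01,010-1
  m11: -101-,010-1
  m13: --101,0--01
  m14: -1-10,0--10
  m16: 1-000 ←essential
  m21: --101,-01-1
  m23: -01-1 ←essential
  m24: 1-000,11--0
  m26: -1-10,-101-,11--0
  m27: -101- ←essential
  m28: 11--0,1110-
  m29: --101,1110-
  m30: -1-10,11--0
Essential: -01-1, -101-, 0--01, 0--10, 001--, 1-000

6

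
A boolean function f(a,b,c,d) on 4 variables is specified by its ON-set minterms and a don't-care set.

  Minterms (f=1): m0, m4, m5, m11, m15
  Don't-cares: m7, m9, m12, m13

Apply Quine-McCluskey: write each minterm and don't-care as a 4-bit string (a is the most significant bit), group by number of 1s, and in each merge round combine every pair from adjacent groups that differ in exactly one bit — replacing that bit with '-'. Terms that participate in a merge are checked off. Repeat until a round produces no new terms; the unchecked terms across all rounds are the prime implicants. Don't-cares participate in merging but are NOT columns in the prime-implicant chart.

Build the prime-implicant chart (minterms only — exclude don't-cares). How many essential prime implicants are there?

Round 0: 0000✓ 0100✓ 0101✓ 0111✓ 1001✓ 1011✓ 1100✓ 1101✓ 1111✓
Round 1: -100✓ -101✓ -111✓ 0-00 01-1✓ 010-✓ 1-01✓ 1-11✓ 10-1✓ 11-1✓ 110-✓
Round 2: -1-1 -10- 1--1
PIs = {-1-1, -10-, 0-00, 1--1}
Coverage chart:
  m0: 0-00 ←essential
  m4: -10-,0-00
  m5: -1-1,-10-
  m11: 1--1 ←essential
  m15: -1-1,1--1
Essential: 0-00, 1--1

2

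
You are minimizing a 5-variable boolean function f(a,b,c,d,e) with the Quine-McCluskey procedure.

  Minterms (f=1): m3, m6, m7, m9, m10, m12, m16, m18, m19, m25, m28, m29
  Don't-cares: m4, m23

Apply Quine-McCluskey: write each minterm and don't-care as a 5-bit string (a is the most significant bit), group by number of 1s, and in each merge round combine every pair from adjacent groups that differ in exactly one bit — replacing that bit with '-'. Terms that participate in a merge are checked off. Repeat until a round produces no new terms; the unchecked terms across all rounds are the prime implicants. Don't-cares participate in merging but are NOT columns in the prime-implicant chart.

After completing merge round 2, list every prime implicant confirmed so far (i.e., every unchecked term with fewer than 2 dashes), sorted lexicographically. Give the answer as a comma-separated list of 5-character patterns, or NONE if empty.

-1001, -1100, 0-100, 001-0, 0011-, 01010, 100-0, 1001-, 11-01, 1110-

size-2^0 implicants → 00011(✓)  00100(✓)  00110(✓)  00111(✓)  01001(✓)  01010  01100(✓)  10000(✓)  10010(✓)  10011(✓)  10111(✓)  11001(✓)  11100(✓)  11101(✓)
size-2^1 implicants → -0011(✓)  -0111(✓)  -1001  -1100  0-100  00-11(✓)  001-0  0011-  10-11(✓)  100-0  1001-  11-01  1110-
size-2^2 implicants → -0-11
Unchecked terms (primes): -0-11, -1001, -1100, 0-100, 001-0, 0011-, 01010, 100-0, 1001-, 11-01, 1110-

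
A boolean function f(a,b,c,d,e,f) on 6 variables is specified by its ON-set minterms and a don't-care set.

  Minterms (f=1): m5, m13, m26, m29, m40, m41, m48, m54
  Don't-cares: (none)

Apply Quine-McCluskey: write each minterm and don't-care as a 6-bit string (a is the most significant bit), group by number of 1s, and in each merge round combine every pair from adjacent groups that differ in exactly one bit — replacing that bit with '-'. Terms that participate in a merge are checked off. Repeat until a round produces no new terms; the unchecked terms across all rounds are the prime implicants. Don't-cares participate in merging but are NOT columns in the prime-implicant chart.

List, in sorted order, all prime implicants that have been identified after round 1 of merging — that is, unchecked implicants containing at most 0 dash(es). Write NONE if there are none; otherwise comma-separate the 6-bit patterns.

size-2^0 implicants → 000101(✓)  001101(✓)  011010  011101(✓)  101000(✓)  101001(✓)  110000  110110
size-2^1 implicants → 0-1101  00-101  10100-
Unchecked terms (primes): 0-1101, 00-101, 011010, 10100-, 110000, 110110

011010, 110000, 110110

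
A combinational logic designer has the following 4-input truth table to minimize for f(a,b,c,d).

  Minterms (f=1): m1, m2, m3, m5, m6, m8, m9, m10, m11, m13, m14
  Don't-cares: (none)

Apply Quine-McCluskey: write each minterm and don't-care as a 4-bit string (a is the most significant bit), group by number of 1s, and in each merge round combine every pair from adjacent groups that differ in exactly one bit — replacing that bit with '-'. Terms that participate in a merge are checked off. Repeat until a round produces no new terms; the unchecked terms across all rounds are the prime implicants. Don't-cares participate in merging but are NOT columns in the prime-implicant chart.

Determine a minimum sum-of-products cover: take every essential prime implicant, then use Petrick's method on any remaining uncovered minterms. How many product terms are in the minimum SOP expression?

Round 0: 0001✓ 0010✓ 0011✓ 0101✓ 0110✓ 1000✓ 1001✓ 1010✓ 1011✓ 1101✓ 1110✓
Round 1: -001✓ -010✓ -011✓ -101✓ -110✓ 0-01✓ 0-10✓ 00-1✓ 001-✓ 1-01✓ 1-10✓ 10-0✓ 10-1✓ 100-✓ 101-✓
Round 2: --01 --10 -0-1 -01- 10--
PIs = {--01, --10, -0-1, -01-, 10--}
Coverage chart:
  m1: --01,-0-1
  m2: --10,-01-
  m3: -0-1,-01-
  m5: --01 ←essential
  m6: --10 ←essential
  m8: 10-- ←essential
  m9: --01,-0-1,10--
  m10: --10,-01-,10--
  m11: -0-1,-01-,10--
  m13: --01 ←essential
  m14: --10 ←essential
Essential: --01, --10, 10--
Petrick residual → -0-1
Min cover (4 terms): c'd + cd' + b'd + ab'

4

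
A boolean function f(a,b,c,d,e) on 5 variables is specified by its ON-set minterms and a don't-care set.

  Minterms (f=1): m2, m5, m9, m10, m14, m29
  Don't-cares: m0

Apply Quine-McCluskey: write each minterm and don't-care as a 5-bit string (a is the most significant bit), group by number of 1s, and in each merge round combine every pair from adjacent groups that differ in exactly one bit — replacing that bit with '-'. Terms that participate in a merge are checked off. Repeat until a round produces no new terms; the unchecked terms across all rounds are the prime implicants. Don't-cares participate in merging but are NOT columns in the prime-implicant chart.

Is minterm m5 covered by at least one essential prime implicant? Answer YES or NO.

YES

Round 0: 00000✓ 00010✓ 00101 01001 01010✓ 01110✓ 11101
Round 1: 0-010 000-0 01-10
PIs = {0-010, 000-0, 00101, 01-10, 01001, 11101}
Coverage chart:
  m2: 0-010,000-0
  m5: 00101 ←essential
  m9: 01001 ←essential
  m10: 0-010,01-10
  m14: 01-10 ←essential
  m29: 11101 ←essential
Essential: 00101, 01-10, 01001, 11101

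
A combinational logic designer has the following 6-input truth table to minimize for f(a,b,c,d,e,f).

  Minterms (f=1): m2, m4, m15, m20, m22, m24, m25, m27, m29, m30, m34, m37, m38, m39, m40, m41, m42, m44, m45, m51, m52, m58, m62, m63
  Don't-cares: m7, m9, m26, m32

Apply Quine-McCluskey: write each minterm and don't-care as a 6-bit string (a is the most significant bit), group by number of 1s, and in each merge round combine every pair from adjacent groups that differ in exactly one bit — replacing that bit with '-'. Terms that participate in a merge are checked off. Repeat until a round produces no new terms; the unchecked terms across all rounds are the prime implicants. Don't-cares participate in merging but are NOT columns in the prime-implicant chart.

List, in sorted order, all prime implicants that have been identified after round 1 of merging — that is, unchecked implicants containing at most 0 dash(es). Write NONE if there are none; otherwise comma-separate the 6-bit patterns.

[col 0] 000010*, 000100*, 000111*, 001001*, 001111*, 010100*, 010110*, 011000*, 011001*, 011010*, 011011*, 011101*, 011110*, 100000*, 100010*, 100101*, 100110*, 100111*, 101000*, 101001*, 101010*, 101100*, 101101*, 110011, 110100*, 111010*, 111110*, 111111*
[col 1] -00010, -00111, -01001, -10100, -11010*, -11110*, 0-0100, 0-1001, 00-111, 01-110, 0101-0, 011-01, 011-10*, 0110-0*, 0110-1*, 01100-*, 01101-*, 1-1010, 10-000*, 10-010*, 10-101, 100-10, 1000-0*, 1001-1, 10011-, 101-00*, 101-01*, 1010-0*, 10100-*, 10110-*, 111-10*, 11111-
[col 2] -11-10, 0110--, 10-0-0, 101-0-
Prime implicants: -00010, -00111, -01001, -10100, -11-10, 0-0100, 0-1001, 00-111, 01-110, 0101-0, 011-01, 0110--, 1-1010, 10-0-0, 10-101, 100-10, 1001-1, 10011-, 101-0-, 110011, 11111-

110011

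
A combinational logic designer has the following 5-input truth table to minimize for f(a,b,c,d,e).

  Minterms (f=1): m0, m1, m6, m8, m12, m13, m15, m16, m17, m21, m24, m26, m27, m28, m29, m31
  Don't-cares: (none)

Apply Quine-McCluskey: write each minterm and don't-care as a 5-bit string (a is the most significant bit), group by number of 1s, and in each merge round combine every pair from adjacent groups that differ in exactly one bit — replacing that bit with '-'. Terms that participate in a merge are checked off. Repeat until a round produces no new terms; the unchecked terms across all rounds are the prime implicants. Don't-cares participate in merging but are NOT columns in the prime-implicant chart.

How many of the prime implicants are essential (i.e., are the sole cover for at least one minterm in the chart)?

Round 0: 00000✓ 00001✓ 00110 01000✓ 01100✓ 01101✓ 01111✓ 10000✓ 10001✓ 10101✓ 11000✓ 11010✓ 11011✓ 11100✓ 11101✓ 11111✓
Round 1: -0000✓ -0001✓ -1000✓ -1100✓ -1101✓ -1111✓ 0-000✓ 0000-✓ 01-00✓ 011-1✓ 0110-✓ 1-000✓ 1-101 10-01 1000-✓ 11-00✓ 11-11 110-0 1101- 111-1✓ 1110-✓
Round 2: --000 -000- -1-00 -11-1 -110-
PIs = {--000, -000-, -1-00, -11-1, -110-, 00110, 1-101, 10-01, 11-11, 110-0, 1101-}
Coverage chart:
  m0: --000,-000-
  m1: -000- ←essential
  m6: 00110 ←essential
  m8: --000,-1-00
  m12: -1-00,-110-
  m13: -11-1,-110-
  m15: -11-1 ←essential
  m16: --000,-000-
  m17: -000-,10-01
  m21: 1-101,10-01
  m24: --000,-1-00,110-0
  m26: 110-0,1101-
  m27: 11-11,1101-
  m28: -1-00,-110-
  m29: -11-1,-110-,1-101
  m31: -11-1,11-11
Essential: -000-, -11-1, 00110

3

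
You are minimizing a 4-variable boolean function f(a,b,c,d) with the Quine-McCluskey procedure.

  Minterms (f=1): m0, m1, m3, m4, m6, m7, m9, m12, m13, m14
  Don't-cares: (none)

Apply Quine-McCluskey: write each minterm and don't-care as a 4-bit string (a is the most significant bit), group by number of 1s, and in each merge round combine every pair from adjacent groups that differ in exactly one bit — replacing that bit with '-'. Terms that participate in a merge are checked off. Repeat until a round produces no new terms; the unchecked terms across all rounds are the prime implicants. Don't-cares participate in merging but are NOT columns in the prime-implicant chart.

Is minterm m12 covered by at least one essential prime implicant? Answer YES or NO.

YES

size-2^0 implicants → 0000(✓)  0001(✓)  0011(✓)  0100(✓)  0110(✓)  0111(✓)  1001(✓)  1100(✓)  1101(✓)  1110(✓)
size-2^1 implicants → -001  -100(✓)  -110(✓)  0-00  0-11  00-1  000-  01-0(✓)  011-  1-01  11-0(✓)  110-
size-2^2 implicants → -1-0
Unchecked terms (primes): -001, -1-0, 0-00, 0-11, 00-1, 000-, 011-, 1-01, 110-
Minterm coverage:
  m0 ⊆ 0-00,000-
  m1 ⊆ -001,00-1,000-
  m3 ⊆ 0-11,00-1
  m4 ⊆ -1-0,0-00
  m6 ⊆ -1-0,011-
  m7 ⊆ 0-11,011-
  m9 ⊆ -001,1-01
  m12 ⊆ -1-0,110-
  m13 ⊆ 1-01,110-
  m14 ⊆ -1-0 [E]
E = {-1-0}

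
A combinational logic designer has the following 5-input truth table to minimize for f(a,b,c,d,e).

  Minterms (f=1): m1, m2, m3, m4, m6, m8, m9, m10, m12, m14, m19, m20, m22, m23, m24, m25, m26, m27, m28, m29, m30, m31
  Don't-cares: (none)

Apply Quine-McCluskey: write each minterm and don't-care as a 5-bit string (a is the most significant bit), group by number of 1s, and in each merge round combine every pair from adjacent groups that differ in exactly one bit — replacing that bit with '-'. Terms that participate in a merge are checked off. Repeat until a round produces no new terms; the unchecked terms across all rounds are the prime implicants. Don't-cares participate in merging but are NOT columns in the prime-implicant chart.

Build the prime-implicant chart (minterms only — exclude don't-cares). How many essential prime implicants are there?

2

Round 0: 00001✓ 00010✓ 00011✓ 00100✓ 00110✓ 01000✓ 01001✓ 01010✓ 01100✓ 01110✓ 10011✓ 10100✓ 10110✓ 10111✓ 11000✓ 11001✓ 11010✓ 11011✓ 11100✓ 11101✓ 11110✓ 11111✓
Round 1: -0011 -0100✓ -0110✓ -1000✓ -1001✓ -1010✓ -1100✓ -1110✓ 0-001 0-010✓ 0-100✓ 0-110✓ 00-10✓ 000-1 0001- 001-0✓ 01-00✓ 01-10✓ 010-0✓ 0100-✓ 011-0✓ 1-011✓ 1-100✓ 1-110✓ 1-111✓ 10-11✓ 101-0✓ 1011-✓ 11-00✓ 11-01✓ 11-10✓ 11-11✓ 110-0✓ 110-1✓ 1100-✓ 1101-✓ 111-0✓ 111-1✓ 1110-✓ 1111-✓
Round 2: --100✓ --110✓ -01-0✓ -1-00✓ -1-10✓ -10-0✓ -100- -11-0✓ 0--10 0-1-0✓ 01--0✓ 1--11 1-1-0✓ 1-11- 11--0✓ 11--1✓ 11-0-✓ 11-1-✓ 110--✓ 111--✓
Round 3: --1-0 -1--0 11---
PIs = {--1-0, -0011, -1--0, -100-, 0--10, 0-001, 000-1, 0001-, 1--11, 1-11-, 11---}
Coverage chart:
  m1: 0-001,000-1
  m2: 0--10,0001-
  m3: -0011,000-1,0001-
  m4: --1-0 ←essential
  m6: --1-0,0--10
  m8: -1--0,-100-
  m9: -100-,0-001
  m10: -1--0,0--10
  m12: --1-0,-1--0
  m14: --1-0,-1--0,0--10
  m19: -0011,1--11
  m20: --1-0 ←essential
  m22: --1-0,1-11-
  m23: 1--11,1-11-
  m24: -1--0,-100-,11---
  m25: -100-,11---
  m26: -1--0,11---
  m27: 1--11,11---
  m28: --1-0,-1--0,11---
  m29: 11--- ←essential
  m30: --1-0,-1--0,1-11-,11---
  m31: 1--11,1-11-,11---
Essential: --1-0, 11---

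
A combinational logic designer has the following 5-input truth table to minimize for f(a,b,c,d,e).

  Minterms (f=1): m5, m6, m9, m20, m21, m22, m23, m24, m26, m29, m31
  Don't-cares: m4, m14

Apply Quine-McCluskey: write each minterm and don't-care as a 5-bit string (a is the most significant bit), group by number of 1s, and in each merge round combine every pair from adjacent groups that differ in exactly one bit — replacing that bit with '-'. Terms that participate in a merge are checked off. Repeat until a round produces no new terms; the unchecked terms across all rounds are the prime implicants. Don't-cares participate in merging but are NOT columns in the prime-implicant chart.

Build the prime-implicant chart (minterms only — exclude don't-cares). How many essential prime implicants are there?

4

Round 0: 00100✓ 00101✓ 00110✓ 01001 01110✓ 10100✓ 10101✓ 10110✓ 10111✓ 11000✓ 11010✓ 11101✓ 11111✓
Round 1: -0100✓ -0101✓ -0110✓ 0-110 001-0✓ 0010-✓ 1-101✓ 1-111✓ 101-0✓ 101-1✓ 1010-✓ 1011-✓ 110-0 111-1✓
Round 2: -01-0 -010- 1-1-1 101--
PIs = {-01-0, -010-, 0-110, 01001, 1-1-1, 101--, 110-0}
Coverage chart:
  m5: -010- ←essential
  m6: -01-0,0-110
  m9: 01001 ←essential
  m20: -01-0,-010-,101--
  m21: -010-,1-1-1,101--
  m22: -01-0,101--
  m23: 1-1-1,101--
  m24: 110-0 ←essential
  m26: 110-0 ←essential
  m29: 1-1-1 ←essential
  m31: 1-1-1 ←essential
Essential: -010-, 01001, 1-1-1, 110-0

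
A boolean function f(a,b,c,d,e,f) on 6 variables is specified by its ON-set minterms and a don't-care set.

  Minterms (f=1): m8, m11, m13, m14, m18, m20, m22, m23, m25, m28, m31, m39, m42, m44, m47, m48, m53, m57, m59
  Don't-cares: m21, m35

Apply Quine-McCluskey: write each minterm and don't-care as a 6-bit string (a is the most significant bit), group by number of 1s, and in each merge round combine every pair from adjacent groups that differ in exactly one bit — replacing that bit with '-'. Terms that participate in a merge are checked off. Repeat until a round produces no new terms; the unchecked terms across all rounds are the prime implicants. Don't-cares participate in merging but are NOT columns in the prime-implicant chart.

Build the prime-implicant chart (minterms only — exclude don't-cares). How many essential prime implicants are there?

14

[col 0] 001000, 001011, 001101, 001110, 010010*, 010100*, 010101*, 010110*, 010111*, 011001*, 011100*, 011111*, 100011*, 100111*, 101010, 101100, 101111*, 110000, 110101*, 111001*, 111011*
[col 1] -10101, -11001, 01-100, 01-111, 010-10, 0101-0*, 0101-1*, 01010-*, 01011-*, 10-111, 100-11, 1110-1
[col 2] 0101--
Prime implicants: -10101, -11001, 001000, 001011, 001101, 001110, 01-100, 01-111, 010-10, 0101--, 10-111, 100-11, 101010, 101100, 110000, 1110-1
PI chart (minterm → PIs covering it):
  8 | 001000  (sole → essential)
  11 | 001011  (sole → essential)
  13 | 001101  (sole → essential)
  14 | 001110  (sole → essential)
  18 | 010-10  (sole → essential)
  20 | 01-100,0101--
  22 | 010-10,0101--
  23 | 01-111,0101--
  25 | -11001  (sole → essential)
  28 | 01-100  (sole → essential)
  31 | 01-111  (sole → essential)
  39 | 10-111,100-11
  42 | 101010  (sole → essential)
  44 | 101100  (sole → essential)
  47 | 10-111  (sole → essential)
  48 | 110000  (sole → essential)
  53 | -10101  (sole → essential)
  57 | -11001,1110-1
  59 | 1110-1  (sole → essential)
Essential prime implicants: -10101, -11001, 001000, 001011, 001101, 001110, 01-100, 01-111, 010-10, 10-111, 101010, 101100, 110000, 1110-1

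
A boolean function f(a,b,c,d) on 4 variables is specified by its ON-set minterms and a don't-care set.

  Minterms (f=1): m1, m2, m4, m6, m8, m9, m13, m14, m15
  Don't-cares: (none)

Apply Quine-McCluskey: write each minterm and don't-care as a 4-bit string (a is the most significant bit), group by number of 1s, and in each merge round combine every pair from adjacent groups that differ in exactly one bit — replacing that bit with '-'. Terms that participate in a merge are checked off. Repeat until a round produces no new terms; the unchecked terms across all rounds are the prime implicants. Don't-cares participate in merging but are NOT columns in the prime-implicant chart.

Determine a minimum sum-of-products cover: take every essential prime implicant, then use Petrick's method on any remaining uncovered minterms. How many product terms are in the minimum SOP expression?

[col 0] 0001*, 0010*, 0100*, 0110*, 1000*, 1001*, 1101*, 1110*, 1111*
[col 1] -001, -110, 0-10, 01-0, 1-01, 100-, 11-1, 111-
Prime implicants: -001, -110, 0-10, 01-0, 1-01, 100-, 11-1, 111-
PI chart (minterm → PIs covering it):
  1 | -001  (sole → essential)
  2 | 0-10  (sole → essential)
  4 | 01-0  (sole → essential)
  6 | -110,0-10,01-0
  8 | 100-  (sole → essential)
  9 | -001,1-01,100-
  13 | 1-01,11-1
  14 | -110,111-
  15 | 11-1,111-
Essential prime implicants: -001, 0-10, 01-0, 100-
Petrick residual → -110, 11-1
Minimum SOP uses 6 PIs: b'c'd + bcd' + a'cd' + a'bd' + ab'c' + abd

6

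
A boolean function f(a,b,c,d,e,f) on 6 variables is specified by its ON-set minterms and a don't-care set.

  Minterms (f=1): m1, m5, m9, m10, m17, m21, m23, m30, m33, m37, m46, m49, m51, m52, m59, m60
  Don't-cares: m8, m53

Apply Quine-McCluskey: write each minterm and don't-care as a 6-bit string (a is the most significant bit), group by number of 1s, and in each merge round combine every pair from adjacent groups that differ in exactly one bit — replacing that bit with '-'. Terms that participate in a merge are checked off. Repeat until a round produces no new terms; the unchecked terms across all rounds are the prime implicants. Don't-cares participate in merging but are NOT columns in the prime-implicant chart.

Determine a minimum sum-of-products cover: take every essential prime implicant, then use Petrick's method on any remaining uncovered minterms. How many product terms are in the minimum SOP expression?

[col 0] 000001*, 000101*, 001000*, 001001*, 001010*, 010001*, 010101*, 010111*, 011110, 100001*, 100101*, 101110, 110001*, 110011*, 110100*, 110101*, 111011*, 111100*
[col 1] -00001*, -00101*, -10001*, -10101*, 0-0001*, 0-0101*, 00-001, 000-01*, 0010-0, 00100-, 010-01*, 0101-1, 1-0001*, 1-0101*, 100-01*, 11-011, 11-100, 110-01*, 1100-1, 11010-
[col 2] --0001*, --0101*, -00-01*, -10-01*, 0-0-01*, 1-0-01*
[col 3] --0-01
Prime implicants: --0-01, 00-001, 0010-0, 00100-, 0101-1, 011110, 101110, 11-011, 11-100, 1100-1, 11010-
PI chart (minterm → PIs covering it):
  1 | --0-01,00-001
  5 | --0-01  (sole → essential)
  9 | 00-001,00100-
  10 | 0010-0  (sole → essential)
  17 | --0-01  (sole → essential)
  21 | --0-01,0101-1
  23 | 0101-1  (sole → essential)
  30 | 011110  (sole → essential)
  33 | --0-01  (sole → essential)
  37 | --0-01  (sole → essential)
  46 | 101110  (sole → essential)
  49 | --0-01,1100-1
  51 | 11-011,1100-1
  52 | 11-100,11010-
  59 | 11-011  (sole → essential)
  60 | 11-100  (sole → essential)
Essential prime implicants: --0-01, 0010-0, 0101-1, 011110, 101110, 11-011, 11-100
Petrick residual → 00-001
Minimum SOP uses 8 PIs: c'e'f + a'b'd'e'f + a'b'cd'f' + a'bc'df + a'bcdef' + ab'cdef' + abd'ef + abde'f'

8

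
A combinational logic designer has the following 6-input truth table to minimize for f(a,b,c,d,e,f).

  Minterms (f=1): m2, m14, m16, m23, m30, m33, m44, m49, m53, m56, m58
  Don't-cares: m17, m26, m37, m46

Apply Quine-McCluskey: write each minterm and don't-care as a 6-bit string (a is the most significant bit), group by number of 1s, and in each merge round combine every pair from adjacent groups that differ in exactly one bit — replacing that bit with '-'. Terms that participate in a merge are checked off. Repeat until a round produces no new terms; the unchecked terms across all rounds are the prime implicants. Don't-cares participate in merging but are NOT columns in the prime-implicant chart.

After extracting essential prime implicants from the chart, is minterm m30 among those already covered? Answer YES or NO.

NO

[col 0] 000010, 001110*, 010000*, 010001*, 010111, 011010*, 011110*, 100001*, 100101*, 101100*, 101110*, 110001*, 110101*, 111000*, 111010*
[col 1] -01110, -10001, -11010, 0-1110, 01000-, 011-10, 1-0001*, 1-0101*, 100-01*, 1011-0, 110-01*, 1110-0
[col 2] 1-0-01
Prime implicants: -01110, -10001, -11010, 0-1110, 000010, 01000-, 010111, 011-10, 1-0-01, 1011-0, 1110-0
PI chart (minterm → PIs covering it):
  2 | 000010  (sole → essential)
  14 | -01110,0-1110
  16 | 01000-  (sole → essential)
  23 | 010111  (sole → essential)
  30 | 0-1110,011-10
  33 | 1-0-01  (sole → essential)
  44 | 1011-0  (sole → essential)
  49 | -10001,1-0-01
  53 | 1-0-01  (sole → essential)
  56 | 1110-0  (sole → essential)
  58 | -11010,1110-0
Essential prime implicants: 000010, 01000-, 010111, 1-0-01, 1011-0, 1110-0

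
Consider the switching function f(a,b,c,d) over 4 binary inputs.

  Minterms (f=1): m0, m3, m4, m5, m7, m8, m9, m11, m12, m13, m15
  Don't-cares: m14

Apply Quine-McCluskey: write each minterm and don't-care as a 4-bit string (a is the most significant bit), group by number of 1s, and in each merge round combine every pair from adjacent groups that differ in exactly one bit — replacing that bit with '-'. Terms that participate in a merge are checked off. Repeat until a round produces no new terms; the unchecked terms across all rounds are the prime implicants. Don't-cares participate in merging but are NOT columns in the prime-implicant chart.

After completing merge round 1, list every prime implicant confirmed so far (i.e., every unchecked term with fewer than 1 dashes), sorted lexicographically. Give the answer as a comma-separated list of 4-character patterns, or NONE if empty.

size-2^0 implicants → 0000(✓)  0011(✓)  0100(✓)  0101(✓)  0111(✓)  1000(✓)  1001(✓)  1011(✓)  1100(✓)  1101(✓)  1110(✓)  1111(✓)
size-2^1 implicants → -000(✓)  -011(✓)  -100(✓)  -101(✓)  -111(✓)  0-00(✓)  0-11(✓)  01-1(✓)  010-(✓)  1-00(✓)  1-01(✓)  1-11(✓)  10-1(✓)  100-(✓)  11-0(✓)  11-1(✓)  110-(✓)  111-(✓)
size-2^2 implicants → --00  --11  -1-1  -10-  1--1  1-0-  11--
Unchecked terms (primes): --00, --11, -1-1, -10-, 1--1, 1-0-, 11--

NONE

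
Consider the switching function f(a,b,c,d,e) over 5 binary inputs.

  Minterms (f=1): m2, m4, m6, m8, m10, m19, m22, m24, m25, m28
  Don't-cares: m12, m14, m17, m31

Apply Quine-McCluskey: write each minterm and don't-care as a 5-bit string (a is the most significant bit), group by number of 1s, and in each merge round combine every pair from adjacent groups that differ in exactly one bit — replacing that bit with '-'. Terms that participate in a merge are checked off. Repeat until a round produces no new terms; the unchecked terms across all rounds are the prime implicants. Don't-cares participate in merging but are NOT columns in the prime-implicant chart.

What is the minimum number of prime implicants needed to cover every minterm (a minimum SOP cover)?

6

Round 0: 00010✓ 00100✓ 00110✓ 01000✓ 01010✓ 01100✓ 01110✓ 10001✓ 10011✓ 10110✓ 11000✓ 11001✓ 11100✓ 11111
Round 1: -0110 -1000✓ -1100✓ 0-010✓ 0-100✓ 0-110✓ 00-10✓ 001-0✓ 01-00✓ 01-10✓ 010-0✓ 011-0✓ 1-001 100-1 11-00✓ 1100-
Round 2: -1-00 0--10 0-1-0 01--0
PIs = {-0110, -1-00, 0--10, 0-1-0, 01--0, 1-001, 100-1, 1100-, 11111}
Coverage chart:
  m2: 0--10 ←essential
  m4: 0-1-0 ←essential
  m6: -0110,0--10,0-1-0
  m8: -1-00,01--0
  m10: 0--10,01--0
  m19: 100-1 ←essential
  m22: -0110 ←essential
  m24: -1-00,1100-
  m25: 1-001,1100-
  m28: -1-00 ←essential
Essential: -0110, -1-00, 0--10, 0-1-0, 100-1
Petrick residual → 1-001
Min cover (6 terms): b'cde' + bd'e' + a'de' + a'ce' + ac'd'e + ab'c'e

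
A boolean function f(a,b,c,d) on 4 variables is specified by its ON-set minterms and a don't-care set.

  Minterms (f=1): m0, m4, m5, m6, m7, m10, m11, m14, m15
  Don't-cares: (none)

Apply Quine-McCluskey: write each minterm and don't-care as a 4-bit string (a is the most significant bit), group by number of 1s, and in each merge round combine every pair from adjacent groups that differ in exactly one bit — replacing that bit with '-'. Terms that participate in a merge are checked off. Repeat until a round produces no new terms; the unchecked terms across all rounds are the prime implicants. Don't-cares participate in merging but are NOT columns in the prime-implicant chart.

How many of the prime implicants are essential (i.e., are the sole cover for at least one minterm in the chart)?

size-2^0 implicants → 0000(✓)  0100(✓)  0101(✓)  0110(✓)  0111(✓)  1010(✓)  1011(✓)  1110(✓)  1111(✓)
size-2^1 implicants → -110(✓)  -111(✓)  0-00  01-0(✓)  01-1(✓)  010-(✓)  011-(✓)  1-10(✓)  1-11(✓)  101-(✓)  111-(✓)
size-2^2 implicants → -11-  01--  1-1-
Unchecked terms (primes): -11-, 0-00, 01--, 1-1-
Minterm coverage:
  m0 ⊆ 0-00 [E]
  m4 ⊆ 0-00,01--
  m5 ⊆ 01-- [E]
  m6 ⊆ -11-,01--
  m7 ⊆ -11-,01--
  m10 ⊆ 1-1- [E]
  m11 ⊆ 1-1- [E]
  m14 ⊆ -11-,1-1-
  m15 ⊆ -11-,1-1-
E = {0-00, 01--, 1-1-}

3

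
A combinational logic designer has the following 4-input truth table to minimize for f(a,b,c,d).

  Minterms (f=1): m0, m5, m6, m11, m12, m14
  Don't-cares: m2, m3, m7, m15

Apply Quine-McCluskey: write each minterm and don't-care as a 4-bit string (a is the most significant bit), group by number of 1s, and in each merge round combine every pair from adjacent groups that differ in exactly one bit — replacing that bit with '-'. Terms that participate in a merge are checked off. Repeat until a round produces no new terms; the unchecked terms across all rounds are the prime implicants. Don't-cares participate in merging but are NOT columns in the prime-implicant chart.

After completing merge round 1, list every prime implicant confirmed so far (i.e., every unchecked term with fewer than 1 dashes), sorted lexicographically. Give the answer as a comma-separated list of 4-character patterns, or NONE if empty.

Round 0: 0000✓ 0010✓ 0011✓ 0101✓ 0110✓ 0111✓ 1011✓ 1100✓ 1110✓ 1111✓
Round 1: -011✓ -110✓ -111✓ 0-10✓ 0-11✓ 00-0 001-✓ 01-1 011-✓ 1-11✓ 11-0 111-✓
Round 2: --11 -11- 0-1-
PIs = {--11, -11-, 0-1-, 00-0, 01-1, 11-0}

NONE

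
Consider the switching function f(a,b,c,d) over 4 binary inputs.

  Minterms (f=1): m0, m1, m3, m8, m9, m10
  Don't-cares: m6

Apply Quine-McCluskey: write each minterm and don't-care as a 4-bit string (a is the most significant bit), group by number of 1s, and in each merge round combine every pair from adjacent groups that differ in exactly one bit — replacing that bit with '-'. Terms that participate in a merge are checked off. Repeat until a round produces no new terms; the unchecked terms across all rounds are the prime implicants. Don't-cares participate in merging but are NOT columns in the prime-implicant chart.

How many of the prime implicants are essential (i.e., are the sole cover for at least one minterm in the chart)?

3

[col 0] 0000*, 0001*, 0011*, 0110, 1000*, 1001*, 1010*
[col 1] -000*, -001*, 00-1, 000-*, 10-0, 100-*
[col 2] -00-
Prime implicants: -00-, 00-1, 0110, 10-0
PI chart (minterm → PIs covering it):
  0 | -00-  (sole → essential)
  1 | -00-,00-1
  3 | 00-1  (sole → essential)
  8 | -00-,10-0
  9 | -00-  (sole → essential)
  10 | 10-0  (sole → essential)
Essential prime implicants: -00-, 00-1, 10-0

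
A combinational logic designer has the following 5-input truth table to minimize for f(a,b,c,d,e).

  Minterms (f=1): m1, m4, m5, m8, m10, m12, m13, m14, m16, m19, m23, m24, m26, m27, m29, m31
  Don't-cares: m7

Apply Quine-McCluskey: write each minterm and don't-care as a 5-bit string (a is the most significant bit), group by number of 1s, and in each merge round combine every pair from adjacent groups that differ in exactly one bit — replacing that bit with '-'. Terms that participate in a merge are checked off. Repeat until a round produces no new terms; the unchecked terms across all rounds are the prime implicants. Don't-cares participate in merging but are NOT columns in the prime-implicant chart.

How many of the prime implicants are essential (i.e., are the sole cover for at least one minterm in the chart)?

5

size-2^0 implicants → 00001(✓)  00100(✓)  00101(✓)  00111(✓)  01000(✓)  01010(✓)  01100(✓)  01101(✓)  01110(✓)  10000(✓)  10011(✓)  10111(✓)  11000(✓)  11010(✓)  11011(✓)  11101(✓)  11111(✓)
size-2^1 implicants → -0111  -1000(✓)  -1010(✓)  -1101  0-100(✓)  0-101(✓)  00-01  001-1  0010-(✓)  01-00(✓)  01-10(✓)  010-0(✓)  011-0(✓)  0110-(✓)  1-000  1-011(✓)  1-111(✓)  10-11(✓)  11-11(✓)  110-0(✓)  1101-  111-1
size-2^2 implicants → -10-0  0-10-  01--0  1--11
Unchecked terms (primes): -0111, -10-0, -1101, 0-10-, 00-01, 001-1, 01--0, 1--11, 1-000, 1101-, 111-1
Minterm coverage:
  m1 ⊆ 00-01 [E]
  m4 ⊆ 0-10- [E]
  m5 ⊆ 0-10-,00-01,001-1
  m8 ⊆ -10-0,01--0
  m10 ⊆ -10-0,01--0
  m12 ⊆ 0-10-,01--0
  m13 ⊆ -1101,0-10-
  m14 ⊆ 01--0 [E]
  m16 ⊆ 1-000 [E]
  m19 ⊆ 1--11 [E]
  m23 ⊆ -0111,1--11
  m24 ⊆ -10-0,1-000
  m26 ⊆ -10-0,1101-
  m27 ⊆ 1--11,1101-
  m29 ⊆ -1101,111-1
  m31 ⊆ 1--11,111-1
E = {0-10-, 00-01, 01--0, 1--11, 1-000}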